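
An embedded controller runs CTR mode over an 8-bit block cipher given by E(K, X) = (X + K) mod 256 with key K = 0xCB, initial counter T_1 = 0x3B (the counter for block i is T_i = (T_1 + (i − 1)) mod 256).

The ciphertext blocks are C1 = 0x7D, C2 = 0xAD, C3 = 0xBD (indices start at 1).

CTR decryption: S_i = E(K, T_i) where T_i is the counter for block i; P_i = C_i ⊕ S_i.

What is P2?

P2 = 0xAA

P2: T = 0x3C, S = E(K, T) = 0x07; 0xAD ⊕ 0x07 = 0xAA.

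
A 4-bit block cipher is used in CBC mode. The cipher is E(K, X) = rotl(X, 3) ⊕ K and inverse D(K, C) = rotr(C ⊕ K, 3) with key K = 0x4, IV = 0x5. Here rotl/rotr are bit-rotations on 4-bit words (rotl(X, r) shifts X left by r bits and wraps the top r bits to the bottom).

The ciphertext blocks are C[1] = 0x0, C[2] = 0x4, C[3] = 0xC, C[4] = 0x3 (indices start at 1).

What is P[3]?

CBC decryption: P_i = D(K, C_i) ⊕ C_{i−1}, with C_{0} = IV.
P[3]: D(K, 0xC) = 0x1; 0x1 ⊕ 0x4 = 0x5.

P[3] = 0x5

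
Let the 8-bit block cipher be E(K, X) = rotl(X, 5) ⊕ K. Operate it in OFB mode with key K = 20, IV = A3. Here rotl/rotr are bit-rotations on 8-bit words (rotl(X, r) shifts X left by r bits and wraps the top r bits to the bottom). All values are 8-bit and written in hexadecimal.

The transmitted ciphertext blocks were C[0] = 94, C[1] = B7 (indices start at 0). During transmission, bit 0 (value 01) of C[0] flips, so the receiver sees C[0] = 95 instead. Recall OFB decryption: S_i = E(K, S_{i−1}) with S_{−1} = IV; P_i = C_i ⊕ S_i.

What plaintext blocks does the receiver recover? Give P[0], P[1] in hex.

P[0] = C1, P[1] = 1D

Only C[0] changed, to 95. In OFB, a change in C_i flips the same bit in P_i only; the keystream is unaffected. Decrypting the received ciphertext:
P[0]: S = E(K, A3) = 54; 95 ⊕ 54 = C1.
P[1]: S = E(K, 54) = AA; B7 ⊕ AA = 1D.
Blocks that differ from the original plaintext: P[0].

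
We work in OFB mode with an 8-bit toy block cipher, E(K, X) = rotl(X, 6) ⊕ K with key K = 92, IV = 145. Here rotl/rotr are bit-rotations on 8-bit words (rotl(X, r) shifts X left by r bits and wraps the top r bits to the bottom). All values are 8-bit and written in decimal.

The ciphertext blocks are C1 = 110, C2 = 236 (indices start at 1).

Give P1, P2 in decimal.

P1 = 86, P2 = 190

OFB decryption: S_i = E(K, S_{i−1}) with S_{0} = IV; P_i = C_i ⊕ S_i.
P1: S = E(K, 145) = 56; 110 ⊕ 56 = 86.
P2: S = E(K, 56) = 82; 236 ⊕ 82 = 190.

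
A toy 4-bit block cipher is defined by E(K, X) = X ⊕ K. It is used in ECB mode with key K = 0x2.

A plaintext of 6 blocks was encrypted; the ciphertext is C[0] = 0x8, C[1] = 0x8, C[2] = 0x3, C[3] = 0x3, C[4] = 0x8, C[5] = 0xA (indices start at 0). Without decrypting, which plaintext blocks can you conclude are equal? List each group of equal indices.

P[0] = P[1] = P[4]; P[2] = P[3]

ECB encrypts each block independently with the same key, so equal ciphertext blocks imply equal plaintext blocks.
C[0] = C[1] = C[4] = 0x8, so P[0] = P[1] = P[4].
C[2] = C[3] = 0x3, so P[2] = P[3].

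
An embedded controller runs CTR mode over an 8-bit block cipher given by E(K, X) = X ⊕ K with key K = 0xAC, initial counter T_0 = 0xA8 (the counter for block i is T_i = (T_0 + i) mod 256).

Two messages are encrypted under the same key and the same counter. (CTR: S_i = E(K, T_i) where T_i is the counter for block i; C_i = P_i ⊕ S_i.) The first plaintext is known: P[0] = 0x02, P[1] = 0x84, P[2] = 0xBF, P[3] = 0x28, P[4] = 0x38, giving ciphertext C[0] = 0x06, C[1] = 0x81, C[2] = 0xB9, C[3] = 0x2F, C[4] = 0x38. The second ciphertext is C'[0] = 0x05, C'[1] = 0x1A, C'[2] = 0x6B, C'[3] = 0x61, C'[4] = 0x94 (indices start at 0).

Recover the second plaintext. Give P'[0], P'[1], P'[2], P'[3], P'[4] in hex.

In CTR with a reused counter, both messages share the same keystream S_i, so C_i ⊕ C'_i = P_i ⊕ P'_i and thus P'_i = P_i ⊕ C_i ⊕ C'_i.
P'[0]: 0x02 ⊕ 0x06 ⊕ 0x05 = 0x01.
P'[1]: 0x84 ⊕ 0x81 ⊕ 0x1A = 0x1F.
P'[2]: 0xBF ⊕ 0xB9 ⊕ 0x6B = 0x6D.
P'[3]: 0x28 ⊕ 0x2F ⊕ 0x61 = 0x66.
P'[4]: 0x38 ⊕ 0x38 ⊕ 0x94 = 0x94.

P'[0] = 0x01, P'[1] = 0x1F, P'[2] = 0x6D, P'[3] = 0x66, P'[4] = 0x94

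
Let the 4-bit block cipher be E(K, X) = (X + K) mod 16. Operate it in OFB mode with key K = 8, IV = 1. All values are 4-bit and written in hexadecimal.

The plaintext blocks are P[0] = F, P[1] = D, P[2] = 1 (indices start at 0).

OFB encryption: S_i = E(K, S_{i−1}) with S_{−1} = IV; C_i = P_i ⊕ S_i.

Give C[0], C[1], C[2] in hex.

C[0] = 6, C[1] = C, C[2] = 8

C[0]: S = E(K, 1) = 9; F ⊕ 9 = 6.
C[1]: S = E(K, 9) = 1; D ⊕ 1 = C.
C[2]: S = E(K, 1) = 9; 1 ⊕ 9 = 8.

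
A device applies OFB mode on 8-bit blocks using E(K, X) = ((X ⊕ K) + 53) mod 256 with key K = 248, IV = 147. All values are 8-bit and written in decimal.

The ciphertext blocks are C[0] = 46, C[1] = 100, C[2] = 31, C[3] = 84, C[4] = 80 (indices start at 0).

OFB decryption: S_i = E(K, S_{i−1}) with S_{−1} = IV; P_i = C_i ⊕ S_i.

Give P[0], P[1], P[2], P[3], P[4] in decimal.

P[0]: S = E(K, 147) = 160; 46 ⊕ 160 = 142.
P[1]: S = E(K, 160) = 141; 100 ⊕ 141 = 233.
P[2]: S = E(K, 141) = 170; 31 ⊕ 170 = 181.
P[3]: S = E(K, 170) = 135; 84 ⊕ 135 = 211.
P[4]: S = E(K, 135) = 180; 80 ⊕ 180 = 228.

P[0] = 142, P[1] = 233, P[2] = 181, P[3] = 211, P[4] = 228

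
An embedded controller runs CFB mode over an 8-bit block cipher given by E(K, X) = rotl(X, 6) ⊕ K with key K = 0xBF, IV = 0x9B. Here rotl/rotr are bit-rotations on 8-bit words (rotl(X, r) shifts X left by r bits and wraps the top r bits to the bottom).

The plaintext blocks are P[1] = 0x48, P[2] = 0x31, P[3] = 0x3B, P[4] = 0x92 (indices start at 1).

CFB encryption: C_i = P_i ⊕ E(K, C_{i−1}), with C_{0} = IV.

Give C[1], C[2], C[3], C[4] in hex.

C[1] = 0x11, C[2] = 0xCA, C[3] = 0x36, C[4] = 0xA0

C[1]: E(K, 0x9B) = 0x59; 0x48 ⊕ 0x59 = 0x11.
C[2]: E(K, 0x11) = 0xFB; 0x31 ⊕ 0xFB = 0xCA.
C[3]: E(K, 0xCA) = 0x0D; 0x3B ⊕ 0x0D = 0x36.
C[4]: E(K, 0x36) = 0x32; 0x92 ⊕ 0x32 = 0xA0.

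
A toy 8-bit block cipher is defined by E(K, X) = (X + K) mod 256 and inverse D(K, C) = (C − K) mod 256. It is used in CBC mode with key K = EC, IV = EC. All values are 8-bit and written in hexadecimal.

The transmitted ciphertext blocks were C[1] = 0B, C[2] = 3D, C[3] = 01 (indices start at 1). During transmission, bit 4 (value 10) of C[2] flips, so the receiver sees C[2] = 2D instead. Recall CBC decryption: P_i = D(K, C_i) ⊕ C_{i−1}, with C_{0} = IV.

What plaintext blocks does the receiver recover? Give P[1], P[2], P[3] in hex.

Only C[2] changed, to 2D. In CBC, a change in C_i garbles P_i and flips the same bit in P_{i+1}. Decrypting the received ciphertext:
P[1]: D(K, 0B) = 1F; 1F ⊕ EC = F3.
P[2]: D(K, 2D) = 41; 41 ⊕ 0B = 4A.
P[3]: D(K, 01) = 15; 15 ⊕ 2D = 38.
Blocks that differ from the original plaintext: P[2], P[3].

P[1] = F3, P[2] = 4A, P[3] = 38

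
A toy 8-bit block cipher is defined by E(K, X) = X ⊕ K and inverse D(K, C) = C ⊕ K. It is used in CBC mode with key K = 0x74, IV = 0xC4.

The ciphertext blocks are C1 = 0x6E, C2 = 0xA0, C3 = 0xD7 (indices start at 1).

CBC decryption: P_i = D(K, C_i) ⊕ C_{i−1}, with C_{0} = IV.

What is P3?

P3 = 0x03

P3: D(K, 0xD7) = 0xA3; 0xA3 ⊕ 0xA0 = 0x03.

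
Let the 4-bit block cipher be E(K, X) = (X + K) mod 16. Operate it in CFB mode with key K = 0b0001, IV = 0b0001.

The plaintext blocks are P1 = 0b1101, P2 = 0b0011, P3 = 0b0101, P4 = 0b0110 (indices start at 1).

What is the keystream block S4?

0b0010

CFB encryption: C_i = P_i ⊕ E(K, C_{i−1}), with C_{0} = IV.
C1: E(K, 0b0001) = 0b0010; 0b1101 ⊕ 0b0010 = 0b1111.
C2: E(K, 0b1111) = 0b0000; 0b0011 ⊕ 0b0000 = 0b0011.
C3: E(K, 0b0011) = 0b0100; 0b0101 ⊕ 0b0100 = 0b0001.
C4: E(K, 0b0001) = 0b0010; 0b0110 ⊕ 0b0010 = 0b0100.
So S4 = 0b0010.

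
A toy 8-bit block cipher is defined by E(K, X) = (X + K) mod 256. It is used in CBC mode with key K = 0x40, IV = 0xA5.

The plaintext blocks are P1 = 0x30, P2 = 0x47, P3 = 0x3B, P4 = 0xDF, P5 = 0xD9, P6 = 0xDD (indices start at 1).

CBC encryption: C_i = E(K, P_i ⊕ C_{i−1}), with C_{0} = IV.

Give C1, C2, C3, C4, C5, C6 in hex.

C1: P1 ⊕ 0xA5 = 0x95; E(K, 0x95) = 0xD5.
C2: P2 ⊕ 0xD5 = 0x92; E(K, 0x92) = 0xD2.
C3: P3 ⊕ 0xD2 = 0xE9; E(K, 0xE9) = 0x29.
C4: P4 ⊕ 0x29 = 0xF6; E(K, 0xF6) = 0x36.
C5: P5 ⊕ 0x36 = 0xEF; E(K, 0xEF) = 0x2F.
C6: P6 ⊕ 0x2F = 0xF2; E(K, 0xF2) = 0x32.

C1 = 0xD5, C2 = 0xD2, C3 = 0x29, C4 = 0x36, C5 = 0x2F, C6 = 0x32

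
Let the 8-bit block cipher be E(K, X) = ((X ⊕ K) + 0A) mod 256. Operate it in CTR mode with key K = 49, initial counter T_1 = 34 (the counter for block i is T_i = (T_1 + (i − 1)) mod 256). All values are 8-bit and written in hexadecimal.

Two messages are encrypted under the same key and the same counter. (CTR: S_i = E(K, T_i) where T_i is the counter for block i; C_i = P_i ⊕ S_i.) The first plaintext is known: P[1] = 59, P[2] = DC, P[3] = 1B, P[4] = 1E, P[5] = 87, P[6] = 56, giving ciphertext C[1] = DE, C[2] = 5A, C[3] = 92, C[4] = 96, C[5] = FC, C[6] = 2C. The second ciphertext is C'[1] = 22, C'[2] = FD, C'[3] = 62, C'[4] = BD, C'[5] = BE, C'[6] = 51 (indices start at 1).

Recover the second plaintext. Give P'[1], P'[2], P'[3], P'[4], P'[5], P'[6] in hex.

In CTR with a reused counter, both messages share the same keystream S_i, so C_i ⊕ C'_i = P_i ⊕ P'_i and thus P'_i = P_i ⊕ C_i ⊕ C'_i.
P'[1]: 59 ⊕ DE ⊕ 22 = A5.
P'[2]: DC ⊕ 5A ⊕ FD = 7B.
P'[3]: 1B ⊕ 92 ⊕ 62 = EB.
P'[4]: 1E ⊕ 96 ⊕ BD = 35.
P'[5]: 87 ⊕ FC ⊕ BE = C5.
P'[6]: 56 ⊕ 2C ⊕ 51 = 2B.

P'[1] = A5, P'[2] = 7B, P'[3] = EB, P'[4] = 35, P'[5] = C5, P'[6] = 2B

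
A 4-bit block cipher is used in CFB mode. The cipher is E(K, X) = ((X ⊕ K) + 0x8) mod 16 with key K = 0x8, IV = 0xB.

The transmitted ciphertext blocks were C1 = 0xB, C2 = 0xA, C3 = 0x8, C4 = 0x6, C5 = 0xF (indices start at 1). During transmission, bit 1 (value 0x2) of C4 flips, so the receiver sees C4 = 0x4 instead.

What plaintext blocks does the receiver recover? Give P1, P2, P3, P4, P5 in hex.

CFB decryption: P_i = C_i ⊕ E(K, C_{i−1}), with C_{0} = IV.
Only C4 changed, to 0x4. In CFB, a change in C_i flips the same bit in P_i and garbles P_{i+1}. Decrypting the received ciphertext:
P1: E(K, 0xB) = 0xB; 0xB ⊕ 0xB = 0x0.
P2: E(K, 0xB) = 0xB; 0xA ⊕ 0xB = 0x1.
P3: E(K, 0xA) = 0xA; 0x8 ⊕ 0xA = 0x2.
P4: E(K, 0x8) = 0x8; 0x4 ⊕ 0x8 = 0xC.
P5: E(K, 0x4) = 0x4; 0xF ⊕ 0x4 = 0xB.
Blocks that differ from the original plaintext: P4, P5.

P1 = 0x0, P2 = 0x1, P3 = 0x2, P4 = 0xC, P5 = 0xB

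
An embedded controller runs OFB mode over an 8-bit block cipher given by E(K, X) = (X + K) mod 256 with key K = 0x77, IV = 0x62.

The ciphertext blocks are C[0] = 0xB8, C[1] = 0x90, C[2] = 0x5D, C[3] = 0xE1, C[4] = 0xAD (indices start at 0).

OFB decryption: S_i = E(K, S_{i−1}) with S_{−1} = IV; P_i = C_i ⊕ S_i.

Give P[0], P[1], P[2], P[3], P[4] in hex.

P[0]: S = E(K, 0x62) = 0xD9; 0xB8 ⊕ 0xD9 = 0x61.
P[1]: S = E(K, 0xD9) = 0x50; 0x90 ⊕ 0x50 = 0xC0.
P[2]: S = E(K, 0x50) = 0xC7; 0x5D ⊕ 0xC7 = 0x9A.
P[3]: S = E(K, 0xC7) = 0x3E; 0xE1 ⊕ 0x3E = 0xDF.
P[4]: S = E(K, 0x3E) = 0xB5; 0xAD ⊕ 0xB5 = 0x18.

P[0] = 0x61, P[1] = 0xC0, P[2] = 0x9A, P[3] = 0xDF, P[4] = 0x18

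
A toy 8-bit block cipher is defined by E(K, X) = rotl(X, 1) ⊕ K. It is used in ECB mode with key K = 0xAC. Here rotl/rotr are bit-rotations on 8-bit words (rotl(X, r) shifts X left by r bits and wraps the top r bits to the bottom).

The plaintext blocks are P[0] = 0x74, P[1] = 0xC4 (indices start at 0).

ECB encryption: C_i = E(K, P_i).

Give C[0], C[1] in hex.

C[0]: E(K, 0x74) = 0x44.
C[1]: E(K, 0xC4) = 0x25.

C[0] = 0x44, C[1] = 0x25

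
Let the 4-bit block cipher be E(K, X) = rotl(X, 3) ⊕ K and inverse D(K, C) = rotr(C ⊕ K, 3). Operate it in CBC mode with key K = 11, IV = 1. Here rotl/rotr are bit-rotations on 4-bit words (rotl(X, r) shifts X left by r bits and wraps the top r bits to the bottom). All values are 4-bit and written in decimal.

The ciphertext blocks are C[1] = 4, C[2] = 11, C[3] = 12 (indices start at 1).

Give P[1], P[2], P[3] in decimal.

P[1] = 14, P[2] = 4, P[3] = 5

CBC decryption: P_i = D(K, C_i) ⊕ C_{i−1}, with C_{0} = IV.
P[1]: D(K, 4) = 15; 15 ⊕ 1 = 14.
P[2]: D(K, 11) = 0; 0 ⊕ 4 = 4.
P[3]: D(K, 12) = 14; 14 ⊕ 11 = 5.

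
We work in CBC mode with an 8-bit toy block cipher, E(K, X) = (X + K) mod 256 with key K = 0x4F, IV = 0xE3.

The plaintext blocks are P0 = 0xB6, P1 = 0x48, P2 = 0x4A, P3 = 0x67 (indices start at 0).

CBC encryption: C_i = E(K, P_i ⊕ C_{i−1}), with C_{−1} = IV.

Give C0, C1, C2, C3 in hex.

C0: P0 ⊕ 0xE3 = 0x55; E(K, 0x55) = 0xA4.
C1: P1 ⊕ 0xA4 = 0xEC; E(K, 0xEC) = 0x3B.
C2: P2 ⊕ 0x3B = 0x71; E(K, 0x71) = 0xC0.
C3: P3 ⊕ 0xC0 = 0xA7; E(K, 0xA7) = 0xF6.

C0 = 0xA4, C1 = 0x3B, C2 = 0xC0, C3 = 0xF6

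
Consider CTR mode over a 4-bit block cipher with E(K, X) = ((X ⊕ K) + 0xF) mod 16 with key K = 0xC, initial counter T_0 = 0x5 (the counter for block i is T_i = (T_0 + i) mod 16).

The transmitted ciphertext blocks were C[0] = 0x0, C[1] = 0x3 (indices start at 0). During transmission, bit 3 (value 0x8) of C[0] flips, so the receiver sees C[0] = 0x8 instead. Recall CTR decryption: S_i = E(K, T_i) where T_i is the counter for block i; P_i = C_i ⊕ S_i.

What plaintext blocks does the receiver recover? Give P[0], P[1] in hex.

Only C[0] changed, to 0x8. In CTR, a change in C_i flips the same bit in P_i only; the keystream is unaffected. Decrypting the received ciphertext:
P[0]: T = 0x5, S = E(K, T) = 0x8; 0x8 ⊕ 0x8 = 0x0.
P[1]: T = 0x6, S = E(K, T) = 0x9; 0x3 ⊕ 0x9 = 0xA.
Blocks that differ from the original plaintext: P[0].

P[0] = 0x0, P[1] = 0xA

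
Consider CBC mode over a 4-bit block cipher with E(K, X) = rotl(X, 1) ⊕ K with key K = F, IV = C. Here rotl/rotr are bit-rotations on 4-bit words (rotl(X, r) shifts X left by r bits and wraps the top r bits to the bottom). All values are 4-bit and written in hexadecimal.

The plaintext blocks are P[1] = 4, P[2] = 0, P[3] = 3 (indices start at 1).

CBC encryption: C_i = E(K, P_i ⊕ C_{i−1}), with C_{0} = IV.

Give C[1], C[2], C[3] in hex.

C[1] = E, C[2] = 2, C[3] = D

C[1]: P[1] ⊕ C = 8; E(K, 8) = E.
C[2]: P[2] ⊕ E = E; E(K, E) = 2.
C[3]: P[3] ⊕ 2 = 1; E(K, 1) = D.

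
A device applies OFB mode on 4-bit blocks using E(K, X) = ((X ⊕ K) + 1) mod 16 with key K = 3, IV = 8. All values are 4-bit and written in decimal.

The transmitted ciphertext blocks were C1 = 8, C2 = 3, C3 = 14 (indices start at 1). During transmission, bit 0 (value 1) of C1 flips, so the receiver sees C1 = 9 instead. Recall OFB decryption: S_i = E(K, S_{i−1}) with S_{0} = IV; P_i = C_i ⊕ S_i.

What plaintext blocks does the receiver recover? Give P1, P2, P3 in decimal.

P1 = 5, P2 = 3, P3 = 10

Only C1 changed, to 9. In OFB, a change in C_i flips the same bit in P_i only; the keystream is unaffected. Decrypting the received ciphertext:
P1: S = E(K, 8) = 12; 9 ⊕ 12 = 5.
P2: S = E(K, 12) = 0; 3 ⊕ 0 = 3.
P3: S = E(K, 0) = 4; 14 ⊕ 4 = 10.
Blocks that differ from the original plaintext: P1.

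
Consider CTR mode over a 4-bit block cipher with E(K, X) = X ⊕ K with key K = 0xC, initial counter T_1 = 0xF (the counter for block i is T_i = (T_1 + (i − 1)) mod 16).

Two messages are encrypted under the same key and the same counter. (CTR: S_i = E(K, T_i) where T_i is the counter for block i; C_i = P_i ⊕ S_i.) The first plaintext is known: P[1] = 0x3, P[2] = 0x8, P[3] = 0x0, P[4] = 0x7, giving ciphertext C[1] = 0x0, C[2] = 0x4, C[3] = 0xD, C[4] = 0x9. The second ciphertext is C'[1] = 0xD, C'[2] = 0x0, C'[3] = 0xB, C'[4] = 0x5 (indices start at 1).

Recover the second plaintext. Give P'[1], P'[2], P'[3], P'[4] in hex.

In CTR with a reused counter, both messages share the same keystream S_i, so C_i ⊕ C'_i = P_i ⊕ P'_i and thus P'_i = P_i ⊕ C_i ⊕ C'_i.
P'[1]: 0x3 ⊕ 0x0 ⊕ 0xD = 0xE.
P'[2]: 0x8 ⊕ 0x4 ⊕ 0x0 = 0xC.
P'[3]: 0x0 ⊕ 0xD ⊕ 0xB = 0x6.
P'[4]: 0x7 ⊕ 0x9 ⊕ 0x5 = 0xB.

P'[1] = 0xE, P'[2] = 0xC, P'[3] = 0x6, P'[4] = 0xB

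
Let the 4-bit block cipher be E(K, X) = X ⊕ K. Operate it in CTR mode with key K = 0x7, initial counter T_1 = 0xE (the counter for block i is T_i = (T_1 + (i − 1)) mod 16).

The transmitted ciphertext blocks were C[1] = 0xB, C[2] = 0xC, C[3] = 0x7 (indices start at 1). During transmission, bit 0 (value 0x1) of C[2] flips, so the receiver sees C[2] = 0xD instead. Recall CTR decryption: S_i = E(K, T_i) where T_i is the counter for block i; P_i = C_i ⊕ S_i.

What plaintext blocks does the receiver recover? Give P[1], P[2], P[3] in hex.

P[1] = 0x2, P[2] = 0x5, P[3] = 0x0

Only C[2] changed, to 0xD. In CTR, a change in C_i flips the same bit in P_i only; the keystream is unaffected. Decrypting the received ciphertext:
P[1]: T = 0xE, S = E(K, T) = 0x9; 0xB ⊕ 0x9 = 0x2.
P[2]: T = 0xF, S = E(K, T) = 0x8; 0xD ⊕ 0x8 = 0x5.
P[3]: T = 0x0, S = E(K, T) = 0x7; 0x7 ⊕ 0x7 = 0x0.
Blocks that differ from the original plaintext: P[2].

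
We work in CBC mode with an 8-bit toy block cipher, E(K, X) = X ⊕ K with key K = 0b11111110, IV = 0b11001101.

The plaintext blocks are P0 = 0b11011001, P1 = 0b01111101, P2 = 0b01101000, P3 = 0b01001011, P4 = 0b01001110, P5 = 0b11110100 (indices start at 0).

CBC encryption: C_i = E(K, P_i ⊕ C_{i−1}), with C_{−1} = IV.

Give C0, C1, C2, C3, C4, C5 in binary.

C0: P0 ⊕ 0b11001101 = 0b00010100; E(K, 0b00010100) = 0b11101010.
C1: P1 ⊕ 0b11101010 = 0b10010111; E(K, 0b10010111) = 0b01101001.
C2: P2 ⊕ 0b01101001 = 0b00000001; E(K, 0b00000001) = 0b11111111.
C3: P3 ⊕ 0b11111111 = 0b10110100; E(K, 0b10110100) = 0b01001010.
C4: P4 ⊕ 0b01001010 = 0b00000100; E(K, 0b00000100) = 0b11111010.
C5: P5 ⊕ 0b11111010 = 0b00001110; E(K, 0b00001110) = 0b11110000.

C0 = 0b11101010, C1 = 0b01101001, C2 = 0b11111111, C3 = 0b01001010, C4 = 0b11111010, C5 = 0b11110000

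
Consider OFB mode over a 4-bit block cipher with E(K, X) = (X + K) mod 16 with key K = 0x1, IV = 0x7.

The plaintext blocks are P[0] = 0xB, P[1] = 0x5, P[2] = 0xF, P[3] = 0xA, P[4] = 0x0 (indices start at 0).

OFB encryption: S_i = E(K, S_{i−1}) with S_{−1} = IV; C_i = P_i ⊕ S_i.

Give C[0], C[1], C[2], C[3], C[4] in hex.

C[0] = 0x3, C[1] = 0xC, C[2] = 0x5, C[3] = 0x1, C[4] = 0xC

C[0]: S = E(K, 0x7) = 0x8; 0xB ⊕ 0x8 = 0x3.
C[1]: S = E(K, 0x8) = 0x9; 0x5 ⊕ 0x9 = 0xC.
C[2]: S = E(K, 0x9) = 0xA; 0xF ⊕ 0xA = 0x5.
C[3]: S = E(K, 0xA) = 0xB; 0xA ⊕ 0xB = 0x1.
C[4]: S = E(K, 0xB) = 0xC; 0x0 ⊕ 0xC = 0xC.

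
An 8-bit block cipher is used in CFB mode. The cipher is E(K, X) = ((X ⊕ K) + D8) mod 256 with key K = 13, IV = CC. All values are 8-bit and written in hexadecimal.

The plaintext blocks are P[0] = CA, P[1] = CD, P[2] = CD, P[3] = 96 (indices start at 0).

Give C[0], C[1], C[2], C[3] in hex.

C[0] = 7D, C[1] = 8B, C[2] = BD, C[3] = 10

CFB encryption: C_i = P_i ⊕ E(K, C_{i−1}), with C_{−1} = IV.
C[0]: E(K, CC) = B7; CA ⊕ B7 = 7D.
C[1]: E(K, 7D) = 46; CD ⊕ 46 = 8B.
C[2]: E(K, 8B) = 70; CD ⊕ 70 = BD.
C[3]: E(K, BD) = 86; 96 ⊕ 86 = 10.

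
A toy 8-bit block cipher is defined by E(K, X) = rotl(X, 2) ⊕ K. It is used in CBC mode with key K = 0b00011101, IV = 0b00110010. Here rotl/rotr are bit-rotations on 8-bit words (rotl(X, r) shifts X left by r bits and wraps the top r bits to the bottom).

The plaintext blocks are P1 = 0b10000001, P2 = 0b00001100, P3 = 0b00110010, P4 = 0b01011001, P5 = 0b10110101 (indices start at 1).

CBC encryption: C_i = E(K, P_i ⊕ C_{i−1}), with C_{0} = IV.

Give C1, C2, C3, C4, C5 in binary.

C1: P1 ⊕ 0b00110010 = 0b10110011; E(K, 0b10110011) = 0b11010011.
C2: P2 ⊕ 0b11010011 = 0b11011111; E(K, 0b11011111) = 0b01100010.
C3: P3 ⊕ 0b01100010 = 0b01010000; E(K, 0b01010000) = 0b01011100.
C4: P4 ⊕ 0b01011100 = 0b00000101; E(K, 0b00000101) = 0b00001001.
C5: P5 ⊕ 0b00001001 = 0b10111100; E(K, 0b10111100) = 0b11101111.

C1 = 0b11010011, C2 = 0b01100010, C3 = 0b01011100, C4 = 0b00001001, C5 = 0b11101111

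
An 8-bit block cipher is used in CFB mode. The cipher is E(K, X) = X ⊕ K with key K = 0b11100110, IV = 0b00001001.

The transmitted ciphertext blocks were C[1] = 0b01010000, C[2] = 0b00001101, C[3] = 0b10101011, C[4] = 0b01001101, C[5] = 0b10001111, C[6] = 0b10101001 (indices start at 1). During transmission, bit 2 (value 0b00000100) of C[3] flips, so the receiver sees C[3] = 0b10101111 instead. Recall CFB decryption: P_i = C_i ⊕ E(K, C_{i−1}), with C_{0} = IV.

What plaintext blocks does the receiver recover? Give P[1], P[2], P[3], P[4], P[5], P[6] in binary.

Only C[3] changed, to 0b10101111. In CFB, a change in C_i flips the same bit in P_i and garbles P_{i+1}. Decrypting the received ciphertext:
P[1]: E(K, 0b00001001) = 0b11101111; 0b01010000 ⊕ 0b11101111 = 0b10111111.
P[2]: E(K, 0b01010000) = 0b10110110; 0b00001101 ⊕ 0b10110110 = 0b10111011.
P[3]: E(K, 0b00001101) = 0b11101011; 0b10101111 ⊕ 0b11101011 = 0b01000100.
P[4]: E(K, 0b10101111) = 0b01001001; 0b01001101 ⊕ 0b01001001 = 0b00000100.
P[5]: E(K, 0b01001101) = 0b10101011; 0b10001111 ⊕ 0b10101011 = 0b00100100.
P[6]: E(K, 0b10001111) = 0b01101001; 0b10101001 ⊕ 0b01101001 = 0b11000000.
Blocks that differ from the original plaintext: P[3], P[4].

P[1] = 0b10111111, P[2] = 0b10111011, P[3] = 0b01000100, P[4] = 0b00000100, P[5] = 0b00100100, P[6] = 0b11000000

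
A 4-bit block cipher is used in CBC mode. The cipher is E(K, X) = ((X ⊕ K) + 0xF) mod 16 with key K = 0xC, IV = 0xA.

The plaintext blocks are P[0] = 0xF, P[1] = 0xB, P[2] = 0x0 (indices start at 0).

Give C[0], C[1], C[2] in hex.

CBC encryption: C_i = E(K, P_i ⊕ C_{i−1}), with C_{−1} = IV.
C[0]: P[0] ⊕ 0xA = 0x5; E(K, 0x5) = 0x8.
C[1]: P[1] ⊕ 0x8 = 0x3; E(K, 0x3) = 0xE.
C[2]: P[2] ⊕ 0xE = 0xE; E(K, 0xE) = 0x1.

C[0] = 0x8, C[1] = 0xE, C[2] = 0x1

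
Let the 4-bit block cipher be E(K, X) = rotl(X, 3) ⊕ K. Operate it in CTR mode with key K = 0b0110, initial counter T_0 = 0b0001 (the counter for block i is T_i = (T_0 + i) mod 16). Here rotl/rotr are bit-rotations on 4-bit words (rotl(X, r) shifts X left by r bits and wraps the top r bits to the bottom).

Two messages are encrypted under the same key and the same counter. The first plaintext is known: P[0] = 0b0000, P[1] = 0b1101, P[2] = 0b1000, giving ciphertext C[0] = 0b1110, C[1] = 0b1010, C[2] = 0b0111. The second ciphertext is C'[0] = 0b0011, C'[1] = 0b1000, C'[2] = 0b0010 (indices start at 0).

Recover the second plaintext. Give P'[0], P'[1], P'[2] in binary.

In CTR with a reused counter, both messages share the same keystream S_i, so C_i ⊕ C'_i = P_i ⊕ P'_i and thus P'_i = P_i ⊕ C_i ⊕ C'_i.
P'[0]: 0b0000 ⊕ 0b1110 ⊕ 0b0011 = 0b1101.
P'[1]: 0b1101 ⊕ 0b1010 ⊕ 0b1000 = 0b1111.
P'[2]: 0b1000 ⊕ 0b0111 ⊕ 0b0010 = 0b1101.

P'[0] = 0b1101, P'[1] = 0b1111, P'[2] = 0b1101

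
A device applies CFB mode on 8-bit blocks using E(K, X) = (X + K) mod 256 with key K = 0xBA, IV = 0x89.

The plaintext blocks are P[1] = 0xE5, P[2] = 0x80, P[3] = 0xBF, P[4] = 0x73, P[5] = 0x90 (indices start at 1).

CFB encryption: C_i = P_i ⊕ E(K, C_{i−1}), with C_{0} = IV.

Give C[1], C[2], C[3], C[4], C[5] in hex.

C[1] = 0xA6, C[2] = 0xE0, C[3] = 0x25, C[4] = 0xAC, C[5] = 0xF6

C[1]: E(K, 0x89) = 0x43; 0xE5 ⊕ 0x43 = 0xA6.
C[2]: E(K, 0xA6) = 0x60; 0x80 ⊕ 0x60 = 0xE0.
C[3]: E(K, 0xE0) = 0x9A; 0xBF ⊕ 0x9A = 0x25.
C[4]: E(K, 0x25) = 0xDF; 0x73 ⊕ 0xDF = 0xAC.
C[5]: E(K, 0xAC) = 0x66; 0x90 ⊕ 0x66 = 0xF6.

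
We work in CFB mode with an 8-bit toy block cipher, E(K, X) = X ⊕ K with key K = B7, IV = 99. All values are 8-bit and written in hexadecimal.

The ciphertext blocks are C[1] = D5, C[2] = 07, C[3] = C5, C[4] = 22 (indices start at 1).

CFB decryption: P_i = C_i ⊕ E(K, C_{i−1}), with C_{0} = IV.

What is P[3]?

P[3] = 75

P[3]: E(K, 07) = B0; C5 ⊕ B0 = 75.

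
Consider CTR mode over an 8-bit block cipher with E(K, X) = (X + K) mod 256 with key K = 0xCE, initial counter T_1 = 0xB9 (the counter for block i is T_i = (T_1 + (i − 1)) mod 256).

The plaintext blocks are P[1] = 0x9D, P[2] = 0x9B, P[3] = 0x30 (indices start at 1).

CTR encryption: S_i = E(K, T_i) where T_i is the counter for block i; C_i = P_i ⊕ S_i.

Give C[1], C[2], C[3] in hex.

C[1]: T = 0xB9, S = E(K, T) = 0x87; 0x9D ⊕ 0x87 = 0x1A.
C[2]: T = 0xBA, S = E(K, T) = 0x88; 0x9B ⊕ 0x88 = 0x13.
C[3]: T = 0xBB, S = E(K, T) = 0x89; 0x30 ⊕ 0x89 = 0xB9.

C[1] = 0x1A, C[2] = 0x13, C[3] = 0xB9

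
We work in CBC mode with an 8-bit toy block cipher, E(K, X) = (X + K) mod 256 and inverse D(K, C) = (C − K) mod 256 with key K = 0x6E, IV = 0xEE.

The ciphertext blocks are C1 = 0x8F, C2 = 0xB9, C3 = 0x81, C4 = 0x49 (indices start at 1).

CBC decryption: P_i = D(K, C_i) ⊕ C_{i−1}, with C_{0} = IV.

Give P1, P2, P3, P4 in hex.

P1 = 0xCF, P2 = 0xC4, P3 = 0xAA, P4 = 0x5A

P1: D(K, 0x8F) = 0x21; 0x21 ⊕ 0xEE = 0xCF.
P2: D(K, 0xB9) = 0x4B; 0x4B ⊕ 0x8F = 0xC4.
P3: D(K, 0x81) = 0x13; 0x13 ⊕ 0xB9 = 0xAA.
P4: D(K, 0x49) = 0xDB; 0xDB ⊕ 0x81 = 0x5A.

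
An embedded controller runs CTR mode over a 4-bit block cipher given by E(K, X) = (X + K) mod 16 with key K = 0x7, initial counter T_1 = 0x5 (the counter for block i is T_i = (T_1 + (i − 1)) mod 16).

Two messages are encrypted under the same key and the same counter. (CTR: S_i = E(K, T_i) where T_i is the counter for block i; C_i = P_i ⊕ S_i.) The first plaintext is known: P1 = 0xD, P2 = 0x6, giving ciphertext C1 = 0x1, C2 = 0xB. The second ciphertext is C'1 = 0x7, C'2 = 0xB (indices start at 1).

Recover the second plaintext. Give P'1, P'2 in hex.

P'1 = 0xB, P'2 = 0x6

In CTR with a reused counter, both messages share the same keystream S_i, so C_i ⊕ C'_i = P_i ⊕ P'_i and thus P'_i = P_i ⊕ C_i ⊕ C'_i.
P'1: 0xD ⊕ 0x1 ⊕ 0x7 = 0xB.
P'2: 0x6 ⊕ 0xB ⊕ 0xB = 0x6.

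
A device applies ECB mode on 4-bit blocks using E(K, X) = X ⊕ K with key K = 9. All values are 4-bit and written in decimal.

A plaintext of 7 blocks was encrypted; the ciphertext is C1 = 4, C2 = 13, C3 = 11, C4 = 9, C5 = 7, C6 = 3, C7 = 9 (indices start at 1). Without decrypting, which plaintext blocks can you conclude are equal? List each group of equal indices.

P4 = P7

ECB encrypts each block independently with the same key, so equal ciphertext blocks imply equal plaintext blocks.
C4 = C7 = 9, so P4 = P7.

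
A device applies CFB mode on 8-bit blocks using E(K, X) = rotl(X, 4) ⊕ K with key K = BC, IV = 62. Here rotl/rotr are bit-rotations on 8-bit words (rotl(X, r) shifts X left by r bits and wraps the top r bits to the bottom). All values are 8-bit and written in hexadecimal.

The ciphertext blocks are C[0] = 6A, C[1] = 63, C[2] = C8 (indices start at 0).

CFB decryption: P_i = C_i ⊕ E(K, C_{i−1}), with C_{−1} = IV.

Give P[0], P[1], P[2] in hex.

P[0]: E(K, 62) = 9A; 6A ⊕ 9A = F0.
P[1]: E(K, 6A) = 1A; 63 ⊕ 1A = 79.
P[2]: E(K, 63) = 8A; C8 ⊕ 8A = 42.

P[0] = F0, P[1] = 79, P[2] = 42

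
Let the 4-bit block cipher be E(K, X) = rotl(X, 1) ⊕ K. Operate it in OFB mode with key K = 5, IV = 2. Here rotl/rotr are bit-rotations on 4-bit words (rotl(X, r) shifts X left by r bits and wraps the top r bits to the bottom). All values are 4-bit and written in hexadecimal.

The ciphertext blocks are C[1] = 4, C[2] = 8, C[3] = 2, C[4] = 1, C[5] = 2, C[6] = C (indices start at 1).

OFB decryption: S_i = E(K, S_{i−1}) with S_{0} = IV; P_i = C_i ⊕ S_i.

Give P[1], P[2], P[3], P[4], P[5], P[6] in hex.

P[1] = 5, P[2] = F, P[3] = 9, P[4] = 3, P[5] = 3, P[6] = B

P[1]: S = E(K, 2) = 1; 4 ⊕ 1 = 5.
P[2]: S = E(K, 1) = 7; 8 ⊕ 7 = F.
P[3]: S = E(K, 7) = B; 2 ⊕ B = 9.
P[4]: S = E(K, B) = 2; 1 ⊕ 2 = 3.
P[5]: S = E(K, 2) = 1; 2 ⊕ 1 = 3.
P[6]: S = E(K, 1) = 7; C ⊕ 7 = B.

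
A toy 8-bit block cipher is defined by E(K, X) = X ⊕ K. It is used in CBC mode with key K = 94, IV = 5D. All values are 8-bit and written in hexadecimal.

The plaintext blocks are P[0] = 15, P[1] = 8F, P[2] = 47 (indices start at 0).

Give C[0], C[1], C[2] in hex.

C[0] = DC, C[1] = C7, C[2] = 14

CBC encryption: C_i = E(K, P_i ⊕ C_{i−1}), with C_{−1} = IV.
C[0]: P[0] ⊕ 5D = 48; E(K, 48) = DC.
C[1]: P[1] ⊕ DC = 53; E(K, 53) = C7.
C[2]: P[2] ⊕ C7 = 80; E(K, 80) = 14.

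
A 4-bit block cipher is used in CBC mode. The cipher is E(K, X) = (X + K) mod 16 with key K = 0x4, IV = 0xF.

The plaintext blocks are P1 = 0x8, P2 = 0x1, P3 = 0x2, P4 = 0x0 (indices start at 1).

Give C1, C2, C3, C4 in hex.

C1 = 0xB, C2 = 0xE, C3 = 0x0, C4 = 0x4

CBC encryption: C_i = E(K, P_i ⊕ C_{i−1}), with C_{0} = IV.
C1: P1 ⊕ 0xF = 0x7; E(K, 0x7) = 0xB.
C2: P2 ⊕ 0xB = 0xA; E(K, 0xA) = 0xE.
C3: P3 ⊕ 0xE = 0xC; E(K, 0xC) = 0x0.
C4: P4 ⊕ 0x0 = 0x0; E(K, 0x0) = 0x4.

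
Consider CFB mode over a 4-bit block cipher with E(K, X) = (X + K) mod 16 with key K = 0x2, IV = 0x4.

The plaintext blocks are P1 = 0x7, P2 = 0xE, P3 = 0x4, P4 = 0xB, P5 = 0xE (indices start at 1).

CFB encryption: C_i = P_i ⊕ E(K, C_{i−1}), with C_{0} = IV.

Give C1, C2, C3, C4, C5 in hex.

C1: E(K, 0x4) = 0x6; 0x7 ⊕ 0x6 = 0x1.
C2: E(K, 0x1) = 0x3; 0xE ⊕ 0x3 = 0xD.
C3: E(K, 0xD) = 0xF; 0x4 ⊕ 0xF = 0xB.
C4: E(K, 0xB) = 0xD; 0xB ⊕ 0xD = 0x6.
C5: E(K, 0x6) = 0x8; 0xE ⊕ 0x8 = 0x6.

C1 = 0x1, C2 = 0xD, C3 = 0xB, C4 = 0x6, C5 = 0x6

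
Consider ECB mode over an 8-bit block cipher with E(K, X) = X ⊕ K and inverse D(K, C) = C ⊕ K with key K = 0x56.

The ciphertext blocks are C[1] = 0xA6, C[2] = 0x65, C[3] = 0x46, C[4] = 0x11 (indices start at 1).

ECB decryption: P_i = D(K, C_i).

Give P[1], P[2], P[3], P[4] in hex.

P[1]: D(K, 0xA6) = 0xF0.
P[2]: D(K, 0x65) = 0x33.
P[3]: D(K, 0x46) = 0x10.
P[4]: D(K, 0x11) = 0x47.

P[1] = 0xF0, P[2] = 0x33, P[3] = 0x10, P[4] = 0x47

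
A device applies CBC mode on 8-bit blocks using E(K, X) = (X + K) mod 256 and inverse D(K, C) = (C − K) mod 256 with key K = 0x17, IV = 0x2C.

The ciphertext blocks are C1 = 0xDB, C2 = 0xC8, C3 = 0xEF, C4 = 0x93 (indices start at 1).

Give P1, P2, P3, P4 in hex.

CBC decryption: P_i = D(K, C_i) ⊕ C_{i−1}, with C_{0} = IV.
P1: D(K, 0xDB) = 0xC4; 0xC4 ⊕ 0x2C = 0xE8.
P2: D(K, 0xC8) = 0xB1; 0xB1 ⊕ 0xDB = 0x6A.
P3: D(K, 0xEF) = 0xD8; 0xD8 ⊕ 0xC8 = 0x10.
P4: D(K, 0x93) = 0x7C; 0x7C ⊕ 0xEF = 0x93.

P1 = 0xE8, P2 = 0x6A, P3 = 0x10, P4 = 0x93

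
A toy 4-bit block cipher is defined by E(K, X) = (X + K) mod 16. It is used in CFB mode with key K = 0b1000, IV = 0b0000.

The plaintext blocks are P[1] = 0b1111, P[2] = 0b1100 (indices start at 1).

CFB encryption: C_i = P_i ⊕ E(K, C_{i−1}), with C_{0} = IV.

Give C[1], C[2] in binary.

C[1]: E(K, 0b0000) = 0b1000; 0b1111 ⊕ 0b1000 = 0b0111.
C[2]: E(K, 0b0111) = 0b1111; 0b1100 ⊕ 0b1111 = 0b0011.

C[1] = 0b0111, C[2] = 0b0011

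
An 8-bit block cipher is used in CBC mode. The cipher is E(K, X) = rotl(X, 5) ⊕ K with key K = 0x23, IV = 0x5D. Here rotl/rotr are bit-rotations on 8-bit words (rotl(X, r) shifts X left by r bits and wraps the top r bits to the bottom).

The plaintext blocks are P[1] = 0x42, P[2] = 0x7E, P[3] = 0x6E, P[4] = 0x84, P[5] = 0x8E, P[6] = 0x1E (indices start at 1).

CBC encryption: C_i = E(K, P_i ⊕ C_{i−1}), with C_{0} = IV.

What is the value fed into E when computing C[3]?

0x9A

C[1]: P[1] ⊕ 0x5D = 0x1F; E(K, 0x1F) = 0xC0.
C[2]: P[2] ⊕ 0xC0 = 0xBE; E(K, 0xBE) = 0xF4.
C[3]: P[3] ⊕ 0xF4 = 0x9A; E(K, 0x9A) = 0x70.
So the input to E for block [3] is 0x9A.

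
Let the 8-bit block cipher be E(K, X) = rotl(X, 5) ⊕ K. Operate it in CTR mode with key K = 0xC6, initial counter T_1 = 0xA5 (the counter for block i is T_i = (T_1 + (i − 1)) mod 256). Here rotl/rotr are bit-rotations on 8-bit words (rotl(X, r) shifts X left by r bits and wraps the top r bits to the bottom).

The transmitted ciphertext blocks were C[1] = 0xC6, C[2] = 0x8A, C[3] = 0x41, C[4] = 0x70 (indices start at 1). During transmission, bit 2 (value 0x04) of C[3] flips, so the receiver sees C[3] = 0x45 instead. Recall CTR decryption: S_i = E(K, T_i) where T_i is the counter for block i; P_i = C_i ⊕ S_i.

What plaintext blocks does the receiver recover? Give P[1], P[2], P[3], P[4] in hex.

Only C[3] changed, to 0x45. In CTR, a change in C_i flips the same bit in P_i only; the keystream is unaffected. Decrypting the received ciphertext:
P[1]: T = 0xA5, S = E(K, T) = 0x72; 0xC6 ⊕ 0x72 = 0xB4.
P[2]: T = 0xA6, S = E(K, T) = 0x12; 0x8A ⊕ 0x12 = 0x98.
P[3]: T = 0xA7, S = E(K, T) = 0x32; 0x45 ⊕ 0x32 = 0x77.
P[4]: T = 0xA8, S = E(K, T) = 0xD3; 0x70 ⊕ 0xD3 = 0xA3.
Blocks that differ from the original plaintext: P[3].

P[1] = 0xB4, P[2] = 0x98, P[3] = 0x77, P[4] = 0xA3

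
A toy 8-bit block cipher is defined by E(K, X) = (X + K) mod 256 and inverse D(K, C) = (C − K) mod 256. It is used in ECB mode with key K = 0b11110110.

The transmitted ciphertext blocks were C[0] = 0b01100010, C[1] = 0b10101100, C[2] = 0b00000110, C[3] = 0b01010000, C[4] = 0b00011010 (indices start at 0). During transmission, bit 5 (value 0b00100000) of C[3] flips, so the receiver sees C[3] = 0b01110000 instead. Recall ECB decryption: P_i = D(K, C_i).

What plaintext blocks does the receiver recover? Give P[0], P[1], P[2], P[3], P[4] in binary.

Only C[3] changed, to 0b01110000. In ECB, a change in C_i affects only P_i. Decrypting the received ciphertext:
P[0]: D(K, 0b01100010) = 0b01101100.
P[1]: D(K, 0b10101100) = 0b10110110.
P[2]: D(K, 0b00000110) = 0b00010000.
P[3]: D(K, 0b01110000) = 0b01111010.
P[4]: D(K, 0b00011010) = 0b00100100.
Blocks that differ from the original plaintext: P[3].

P[0] = 0b01101100, P[1] = 0b10110110, P[2] = 0b00010000, P[3] = 0b01111010, P[4] = 0b00100100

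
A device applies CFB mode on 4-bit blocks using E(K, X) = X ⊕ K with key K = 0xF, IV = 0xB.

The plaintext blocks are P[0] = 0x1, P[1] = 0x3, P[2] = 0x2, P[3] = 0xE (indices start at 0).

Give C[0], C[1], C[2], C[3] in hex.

CFB encryption: C_i = P_i ⊕ E(K, C_{i−1}), with C_{−1} = IV.
C[0]: E(K, 0xB) = 0x4; 0x1 ⊕ 0x4 = 0x5.
C[1]: E(K, 0x5) = 0xA; 0x3 ⊕ 0xA = 0x9.
C[2]: E(K, 0x9) = 0x6; 0x2 ⊕ 0x6 = 0x4.
C[3]: E(K, 0x4) = 0xB; 0xE ⊕ 0xB = 0x5.

C[0] = 0x5, C[1] = 0x9, C[2] = 0x4, C[3] = 0x5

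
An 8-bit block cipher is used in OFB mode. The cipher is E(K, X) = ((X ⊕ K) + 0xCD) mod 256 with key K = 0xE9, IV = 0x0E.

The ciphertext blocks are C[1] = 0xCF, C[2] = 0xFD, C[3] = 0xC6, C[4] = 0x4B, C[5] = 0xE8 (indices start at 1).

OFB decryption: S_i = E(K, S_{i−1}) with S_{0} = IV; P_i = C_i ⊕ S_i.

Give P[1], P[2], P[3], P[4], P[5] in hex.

P[1]: S = E(K, 0x0E) = 0xB4; 0xCF ⊕ 0xB4 = 0x7B.
P[2]: S = E(K, 0xB4) = 0x2A; 0xFD ⊕ 0x2A = 0xD7.
P[3]: S = E(K, 0x2A) = 0x90; 0xC6 ⊕ 0x90 = 0x56.
P[4]: S = E(K, 0x90) = 0x46; 0x4B ⊕ 0x46 = 0x0D.
P[5]: S = E(K, 0x46) = 0x7C; 0xE8 ⊕ 0x7C = 0x94.

P[1] = 0x7B, P[2] = 0xD7, P[3] = 0x56, P[4] = 0x0D, P[5] = 0x94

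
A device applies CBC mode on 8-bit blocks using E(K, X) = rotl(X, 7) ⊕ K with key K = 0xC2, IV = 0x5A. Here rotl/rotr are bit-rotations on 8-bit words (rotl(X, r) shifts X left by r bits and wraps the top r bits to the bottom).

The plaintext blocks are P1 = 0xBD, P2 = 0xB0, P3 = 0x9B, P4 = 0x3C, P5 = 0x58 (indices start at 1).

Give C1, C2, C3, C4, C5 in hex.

C1 = 0x31, C2 = 0x02, C3 = 0x0E, C4 = 0xDB, C5 = 0x03

CBC encryption: C_i = E(K, P_i ⊕ C_{i−1}), with C_{0} = IV.
C1: P1 ⊕ 0x5A = 0xE7; E(K, 0xE7) = 0x31.
C2: P2 ⊕ 0x31 = 0x81; E(K, 0x81) = 0x02.
C3: P3 ⊕ 0x02 = 0x99; E(K, 0x99) = 0x0E.
C4: P4 ⊕ 0x0E = 0x32; E(K, 0x32) = 0xDB.
C5: P5 ⊕ 0xDB = 0x83; E(K, 0x83) = 0x03.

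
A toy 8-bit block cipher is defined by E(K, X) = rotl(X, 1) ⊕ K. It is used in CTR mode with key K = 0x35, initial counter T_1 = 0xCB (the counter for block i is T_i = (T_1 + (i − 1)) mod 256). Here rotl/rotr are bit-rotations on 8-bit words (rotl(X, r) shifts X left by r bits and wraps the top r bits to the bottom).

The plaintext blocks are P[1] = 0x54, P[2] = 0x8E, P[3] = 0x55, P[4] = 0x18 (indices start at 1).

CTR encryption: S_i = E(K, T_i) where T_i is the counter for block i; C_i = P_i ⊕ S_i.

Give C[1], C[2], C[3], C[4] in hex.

C[1]: T = 0xCB, S = E(K, T) = 0xA2; 0x54 ⊕ 0xA2 = 0xF6.
C[2]: T = 0xCC, S = E(K, T) = 0xAC; 0x8E ⊕ 0xAC = 0x22.
C[3]: T = 0xCD, S = E(K, T) = 0xAE; 0x55 ⊕ 0xAE = 0xFB.
C[4]: T = 0xCE, S = E(K, T) = 0xA8; 0x18 ⊕ 0xA8 = 0xB0.

C[1] = 0xF6, C[2] = 0x22, C[3] = 0xFB, C[4] = 0xB0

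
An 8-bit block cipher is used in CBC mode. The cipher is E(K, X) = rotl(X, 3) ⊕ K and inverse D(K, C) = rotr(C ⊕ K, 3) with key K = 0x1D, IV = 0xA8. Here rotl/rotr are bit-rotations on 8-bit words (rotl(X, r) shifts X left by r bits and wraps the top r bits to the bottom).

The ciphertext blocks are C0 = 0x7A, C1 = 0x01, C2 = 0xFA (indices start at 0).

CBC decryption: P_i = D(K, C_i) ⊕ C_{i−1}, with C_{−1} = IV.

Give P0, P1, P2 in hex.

P0 = 0x44, P1 = 0xF9, P2 = 0xFD

P0: D(K, 0x7A) = 0xEC; 0xEC ⊕ 0xA8 = 0x44.
P1: D(K, 0x01) = 0x83; 0x83 ⊕ 0x7A = 0xF9.
P2: D(K, 0xFA) = 0xFC; 0xFC ⊕ 0x01 = 0xFD.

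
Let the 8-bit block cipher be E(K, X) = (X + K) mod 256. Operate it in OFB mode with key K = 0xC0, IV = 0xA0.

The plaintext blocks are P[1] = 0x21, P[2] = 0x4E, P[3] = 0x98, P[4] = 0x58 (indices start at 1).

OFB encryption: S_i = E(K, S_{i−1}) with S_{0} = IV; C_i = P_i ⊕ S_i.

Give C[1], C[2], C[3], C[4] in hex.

C[1] = 0x41, C[2] = 0x6E, C[3] = 0x78, C[4] = 0xF8

C[1]: S = E(K, 0xA0) = 0x60; 0x21 ⊕ 0x60 = 0x41.
C[2]: S = E(K, 0x60) = 0x20; 0x4E ⊕ 0x20 = 0x6E.
C[3]: S = E(K, 0x20) = 0xE0; 0x98 ⊕ 0xE0 = 0x78.
C[4]: S = E(K, 0xE0) = 0xA0; 0x58 ⊕ 0xA0 = 0xF8.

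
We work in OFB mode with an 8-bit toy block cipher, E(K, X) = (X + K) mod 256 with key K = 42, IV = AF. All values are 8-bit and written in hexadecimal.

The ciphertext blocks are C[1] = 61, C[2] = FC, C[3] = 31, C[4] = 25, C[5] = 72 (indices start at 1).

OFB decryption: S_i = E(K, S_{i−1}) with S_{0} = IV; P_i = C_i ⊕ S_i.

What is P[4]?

P[1]: S = E(K, AF) = F1; 61 ⊕ F1 = 90.
P[2]: S = E(K, F1) = 33; FC ⊕ 33 = CF.
P[3]: S = E(K, 33) = 75; 31 ⊕ 75 = 44.
P[4]: S = E(K, 75) = B7; 25 ⊕ B7 = 92.

P[4] = 92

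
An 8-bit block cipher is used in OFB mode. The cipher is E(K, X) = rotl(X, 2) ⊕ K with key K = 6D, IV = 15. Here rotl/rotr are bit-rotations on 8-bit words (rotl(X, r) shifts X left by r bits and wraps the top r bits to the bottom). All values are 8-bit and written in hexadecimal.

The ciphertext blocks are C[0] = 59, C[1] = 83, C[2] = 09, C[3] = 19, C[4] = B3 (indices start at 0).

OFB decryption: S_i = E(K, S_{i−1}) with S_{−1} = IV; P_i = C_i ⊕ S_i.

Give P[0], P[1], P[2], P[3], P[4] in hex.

P[0] = 60, P[1] = 0A, P[2] = 42, P[3] = 59, P[4] = DF

P[0]: S = E(K, 15) = 39; 59 ⊕ 39 = 60.
P[1]: S = E(K, 39) = 89; 83 ⊕ 89 = 0A.
P[2]: S = E(K, 89) = 4B; 09 ⊕ 4B = 42.
P[3]: S = E(K, 4B) = 40; 19 ⊕ 40 = 59.
P[4]: S = E(K, 40) = 6C; B3 ⊕ 6C = DF.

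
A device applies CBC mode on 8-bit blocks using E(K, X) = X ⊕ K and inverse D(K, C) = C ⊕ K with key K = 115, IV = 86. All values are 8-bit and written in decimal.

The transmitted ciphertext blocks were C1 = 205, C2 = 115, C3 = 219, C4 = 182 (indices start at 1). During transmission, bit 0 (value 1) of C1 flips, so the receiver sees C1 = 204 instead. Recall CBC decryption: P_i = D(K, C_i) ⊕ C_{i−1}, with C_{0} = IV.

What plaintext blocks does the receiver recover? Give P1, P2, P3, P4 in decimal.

Only C1 changed, to 204. In CBC, a change in C_i garbles P_i and flips the same bit in P_{i+1}. Decrypting the received ciphertext:
P1: D(K, 204) = 191; 191 ⊕ 86 = 233.
P2: D(K, 115) = 0; 0 ⊕ 204 = 204.
P3: D(K, 219) = 168; 168 ⊕ 115 = 219.
P4: D(K, 182) = 197; 197 ⊕ 219 = 30.
Blocks that differ from the original plaintext: P1, P2.

P1 = 233, P2 = 204, P3 = 219, P4 = 30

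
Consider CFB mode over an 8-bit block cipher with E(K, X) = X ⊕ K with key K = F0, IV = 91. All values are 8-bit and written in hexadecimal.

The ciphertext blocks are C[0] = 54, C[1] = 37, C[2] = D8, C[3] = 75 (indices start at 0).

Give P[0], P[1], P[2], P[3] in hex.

CFB decryption: P_i = C_i ⊕ E(K, C_{i−1}), with C_{−1} = IV.
P[0]: E(K, 91) = 61; 54 ⊕ 61 = 35.
P[1]: E(K, 54) = A4; 37 ⊕ A4 = 93.
P[2]: E(K, 37) = C7; D8 ⊕ C7 = 1F.
P[3]: E(K, D8) = 28; 75 ⊕ 28 = 5D.

P[0] = 35, P[1] = 93, P[2] = 1F, P[3] = 5D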